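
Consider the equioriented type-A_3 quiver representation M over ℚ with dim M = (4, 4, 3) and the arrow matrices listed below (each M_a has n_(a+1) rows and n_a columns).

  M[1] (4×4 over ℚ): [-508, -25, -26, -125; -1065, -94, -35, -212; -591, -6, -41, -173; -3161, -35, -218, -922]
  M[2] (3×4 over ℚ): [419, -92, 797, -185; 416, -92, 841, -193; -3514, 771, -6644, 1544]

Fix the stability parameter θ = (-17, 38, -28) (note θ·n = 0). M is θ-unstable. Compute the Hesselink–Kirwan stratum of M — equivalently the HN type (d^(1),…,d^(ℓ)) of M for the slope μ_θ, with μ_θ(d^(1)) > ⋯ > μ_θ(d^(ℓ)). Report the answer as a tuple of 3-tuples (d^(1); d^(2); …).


Via rank(M_{q-1}∘⋯∘M_p): M ≅ I[1,2], I[1,3]^3.
μ_θ-semistable layers: μ^(1)=38; μ^(2)=5; μ^(3)=-17

((0, 1, 0); (0, 3, 3); (4, 0, 0))


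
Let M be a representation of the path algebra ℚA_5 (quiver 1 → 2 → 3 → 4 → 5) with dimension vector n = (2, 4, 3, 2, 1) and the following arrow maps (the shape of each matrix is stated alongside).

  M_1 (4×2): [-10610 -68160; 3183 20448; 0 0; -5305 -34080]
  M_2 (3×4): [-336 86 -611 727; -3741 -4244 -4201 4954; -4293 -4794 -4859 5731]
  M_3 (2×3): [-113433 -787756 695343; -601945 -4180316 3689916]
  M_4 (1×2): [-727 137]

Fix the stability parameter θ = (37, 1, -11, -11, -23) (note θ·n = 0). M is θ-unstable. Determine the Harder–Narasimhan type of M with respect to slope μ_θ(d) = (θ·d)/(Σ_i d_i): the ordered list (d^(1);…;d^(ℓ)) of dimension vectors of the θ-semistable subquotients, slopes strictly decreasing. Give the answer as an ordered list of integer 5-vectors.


Interval decomposition of M: I[1,1], I[1,5], I[2,2], I[2,3], I[2,4].
HN type (ℓ=5): μ^(1)=37; μ^(2)=1; μ^(3)=-7/5; μ^(4)=-5; μ^(5)=-7

((1, 0, 0, 0, 0); (0, 1, 0, 0, 0); (1, 1, 1, 1, 1); (0, 1, 1, 0, 0); (0, 1, 1, 1, 0))


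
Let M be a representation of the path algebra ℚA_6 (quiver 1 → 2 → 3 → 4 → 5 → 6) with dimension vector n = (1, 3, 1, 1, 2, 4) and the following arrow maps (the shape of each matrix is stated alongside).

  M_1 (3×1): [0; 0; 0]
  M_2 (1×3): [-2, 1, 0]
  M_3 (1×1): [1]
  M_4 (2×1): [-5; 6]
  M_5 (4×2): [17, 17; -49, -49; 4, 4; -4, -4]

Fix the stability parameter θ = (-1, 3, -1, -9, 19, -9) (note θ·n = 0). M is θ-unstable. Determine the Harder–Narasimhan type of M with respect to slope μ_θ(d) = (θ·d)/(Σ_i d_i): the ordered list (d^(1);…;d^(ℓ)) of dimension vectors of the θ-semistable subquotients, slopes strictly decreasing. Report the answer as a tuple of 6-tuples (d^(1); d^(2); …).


Interval decomposition of M: I[1,1], I[2,2]^2, I[2,6], I[5,5], I[6,6]^3.
HN type (ℓ=6): μ^(1)=19; μ^(2)=5; μ^(3)=3; μ^(4)=-1; μ^(5)=-7/3; μ^(6)=-9

((0, 0, 0, 0, 1, 0); (0, 0, 0, 0, 1, 1); (0, 2, 0, 0, 0, 0); (1, 0, 0, 0, 0, 0); (0, 1, 1, 1, 0, 0); (0, 0, 0, 0, 0, 3))


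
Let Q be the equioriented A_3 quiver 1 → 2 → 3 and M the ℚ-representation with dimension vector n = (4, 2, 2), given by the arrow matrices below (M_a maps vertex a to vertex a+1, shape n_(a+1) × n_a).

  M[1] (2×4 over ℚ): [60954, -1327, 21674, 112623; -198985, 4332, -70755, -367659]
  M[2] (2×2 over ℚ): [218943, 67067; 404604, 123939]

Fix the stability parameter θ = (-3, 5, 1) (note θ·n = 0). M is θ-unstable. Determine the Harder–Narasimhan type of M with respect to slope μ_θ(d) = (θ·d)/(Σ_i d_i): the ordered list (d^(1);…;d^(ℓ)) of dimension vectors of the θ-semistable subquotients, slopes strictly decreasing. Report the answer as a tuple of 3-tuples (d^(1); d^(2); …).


Interval decomposition of M: I[1,1]^2, I[1,3]^2.
HN type (ℓ=2): μ^(1)=3; μ^(2)=-3

((0, 2, 2); (4, 0, 0))


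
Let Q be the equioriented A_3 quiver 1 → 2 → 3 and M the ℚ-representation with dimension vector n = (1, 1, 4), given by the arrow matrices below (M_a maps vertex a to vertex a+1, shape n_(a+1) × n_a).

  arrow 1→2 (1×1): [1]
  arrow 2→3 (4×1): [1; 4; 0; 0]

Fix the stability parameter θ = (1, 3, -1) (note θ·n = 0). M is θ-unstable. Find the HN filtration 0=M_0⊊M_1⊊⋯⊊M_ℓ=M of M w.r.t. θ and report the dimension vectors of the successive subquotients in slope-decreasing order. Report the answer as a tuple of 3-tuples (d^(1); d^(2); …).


Barcode: M ≅ I[1,3], I[3,3]^3. HN layers by μ_θ (2 steps, strictly decreasing):
  μ^(1)=1; μ^(2)=-1

((1, 1, 1); (0, 0, 3))


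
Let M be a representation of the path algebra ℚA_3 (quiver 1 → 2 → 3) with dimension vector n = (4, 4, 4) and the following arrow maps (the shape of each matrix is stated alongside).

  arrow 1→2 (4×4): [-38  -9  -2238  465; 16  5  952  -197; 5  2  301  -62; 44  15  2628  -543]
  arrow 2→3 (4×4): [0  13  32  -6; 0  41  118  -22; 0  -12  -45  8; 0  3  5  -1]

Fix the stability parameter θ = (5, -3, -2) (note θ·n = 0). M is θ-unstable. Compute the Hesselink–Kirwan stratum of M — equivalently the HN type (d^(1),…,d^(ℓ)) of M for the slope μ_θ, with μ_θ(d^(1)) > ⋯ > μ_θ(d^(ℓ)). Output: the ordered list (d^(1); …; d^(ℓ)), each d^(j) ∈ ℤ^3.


Interval decomposition of M: I[1,1]^2, I[1,3]^2, I[2,2], I[2,3], I[3,3].
HN type (ℓ=4): μ^(1)=5; μ^(2)=0; μ^(3)=-2; μ^(4)=-3

((2, 0, 0); (2, 2, 2); (0, 0, 2); (0, 2, 0))


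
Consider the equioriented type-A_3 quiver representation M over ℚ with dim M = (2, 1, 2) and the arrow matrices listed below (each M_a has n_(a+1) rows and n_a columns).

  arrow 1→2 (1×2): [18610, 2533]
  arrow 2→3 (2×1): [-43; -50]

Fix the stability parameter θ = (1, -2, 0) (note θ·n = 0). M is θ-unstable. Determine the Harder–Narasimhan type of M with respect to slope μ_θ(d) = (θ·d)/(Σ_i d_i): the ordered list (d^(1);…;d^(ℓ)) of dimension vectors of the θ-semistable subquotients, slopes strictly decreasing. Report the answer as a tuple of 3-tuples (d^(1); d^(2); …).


Interval decomposition of M: I[1,1], I[1,3], I[3,3].
HN type (ℓ=3): μ^(1)=1; μ^(2)=0; μ^(3)=-1/2

((1, 0, 0); (0, 0, 2); (1, 1, 0))


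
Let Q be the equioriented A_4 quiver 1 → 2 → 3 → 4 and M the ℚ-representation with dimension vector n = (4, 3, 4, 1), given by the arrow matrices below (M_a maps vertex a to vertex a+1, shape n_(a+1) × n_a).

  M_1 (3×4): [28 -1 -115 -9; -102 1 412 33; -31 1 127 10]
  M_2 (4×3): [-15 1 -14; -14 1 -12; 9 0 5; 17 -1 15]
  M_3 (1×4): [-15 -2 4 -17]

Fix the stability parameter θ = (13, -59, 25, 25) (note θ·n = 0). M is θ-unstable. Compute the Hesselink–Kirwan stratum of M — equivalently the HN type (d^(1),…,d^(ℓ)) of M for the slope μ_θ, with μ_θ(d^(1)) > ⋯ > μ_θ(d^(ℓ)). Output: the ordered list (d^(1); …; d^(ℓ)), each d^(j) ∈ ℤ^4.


Interval decomposition of M: I[1,1], I[1,3]^2, I[1,4], I[3,3].
HN type (ℓ=3): μ^(1)=25; μ^(2)=13; μ^(3)=-23

((0, 0, 4, 1); (1, 0, 0, 0); (3, 3, 0, 0))


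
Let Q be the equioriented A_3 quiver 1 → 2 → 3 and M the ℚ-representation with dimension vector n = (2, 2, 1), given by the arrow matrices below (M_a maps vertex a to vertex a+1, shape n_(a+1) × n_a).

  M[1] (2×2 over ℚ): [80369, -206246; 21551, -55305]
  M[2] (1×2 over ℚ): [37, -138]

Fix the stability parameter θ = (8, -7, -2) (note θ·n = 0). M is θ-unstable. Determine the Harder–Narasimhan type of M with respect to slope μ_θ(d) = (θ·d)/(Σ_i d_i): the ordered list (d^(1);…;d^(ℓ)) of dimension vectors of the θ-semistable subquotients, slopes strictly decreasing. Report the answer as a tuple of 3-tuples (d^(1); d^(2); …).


Via rank(M_{q-1}∘⋯∘M_p): M ≅ I[1,2], I[1,3].
μ_θ-semistable layers: μ^(1)=1/2; μ^(2)=-1/3

((1, 1, 0); (1, 1, 1))


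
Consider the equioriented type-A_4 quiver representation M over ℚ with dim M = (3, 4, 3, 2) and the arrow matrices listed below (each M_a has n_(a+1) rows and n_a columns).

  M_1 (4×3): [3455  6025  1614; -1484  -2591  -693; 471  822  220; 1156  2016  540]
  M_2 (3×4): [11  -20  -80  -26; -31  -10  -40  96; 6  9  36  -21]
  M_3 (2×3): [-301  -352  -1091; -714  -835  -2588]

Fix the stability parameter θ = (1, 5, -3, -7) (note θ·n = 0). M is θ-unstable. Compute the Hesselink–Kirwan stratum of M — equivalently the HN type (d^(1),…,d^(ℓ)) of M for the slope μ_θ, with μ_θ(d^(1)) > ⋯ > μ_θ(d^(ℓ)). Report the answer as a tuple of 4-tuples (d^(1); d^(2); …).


Barcode: M ≅ I[1,2], I[1,4]^2, I[2,2], I[3,3]. HN layers by μ_θ (4 steps, strictly decreasing):
  μ^(1)=5; μ^(2)=1; μ^(3)=-1; μ^(4)=-3

((0, 2, 0, 0); (1, 0, 0, 0); (2, 2, 2, 2); (0, 0, 1, 0))


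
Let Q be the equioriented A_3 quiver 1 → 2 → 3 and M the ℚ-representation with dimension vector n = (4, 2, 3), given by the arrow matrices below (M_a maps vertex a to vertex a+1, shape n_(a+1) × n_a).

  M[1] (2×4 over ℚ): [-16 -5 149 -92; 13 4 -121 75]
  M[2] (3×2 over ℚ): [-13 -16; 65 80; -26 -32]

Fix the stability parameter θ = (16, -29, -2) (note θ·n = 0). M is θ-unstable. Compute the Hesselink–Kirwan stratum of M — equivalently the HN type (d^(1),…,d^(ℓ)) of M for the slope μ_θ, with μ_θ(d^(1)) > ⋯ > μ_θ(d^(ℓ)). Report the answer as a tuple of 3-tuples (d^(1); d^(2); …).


Barcode: M ≅ I[1,1]^2, I[1,2], I[1,3], I[3,3]^2. HN layers by μ_θ (3 steps, strictly decreasing):
  μ^(1)=16; μ^(2)=-2; μ^(3)=-13/2

((2, 0, 0); (0, 0, 3); (2, 2, 0))


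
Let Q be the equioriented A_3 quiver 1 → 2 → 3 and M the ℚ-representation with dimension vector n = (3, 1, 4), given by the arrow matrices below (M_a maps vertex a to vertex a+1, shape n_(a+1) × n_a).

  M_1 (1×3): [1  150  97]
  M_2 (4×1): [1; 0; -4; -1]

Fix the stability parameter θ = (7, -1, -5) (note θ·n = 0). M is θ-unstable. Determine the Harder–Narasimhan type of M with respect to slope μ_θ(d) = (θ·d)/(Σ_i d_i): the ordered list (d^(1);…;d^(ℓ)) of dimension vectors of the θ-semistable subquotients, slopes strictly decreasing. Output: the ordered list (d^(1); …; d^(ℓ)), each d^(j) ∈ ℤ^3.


Barcode: M ≅ I[1,1]^2, I[1,3], I[3,3]^3. HN layers by μ_θ (3 steps, strictly decreasing):
  μ^(1)=7; μ^(2)=1/3; μ^(3)=-5

((2, 0, 0); (1, 1, 1); (0, 0, 3))


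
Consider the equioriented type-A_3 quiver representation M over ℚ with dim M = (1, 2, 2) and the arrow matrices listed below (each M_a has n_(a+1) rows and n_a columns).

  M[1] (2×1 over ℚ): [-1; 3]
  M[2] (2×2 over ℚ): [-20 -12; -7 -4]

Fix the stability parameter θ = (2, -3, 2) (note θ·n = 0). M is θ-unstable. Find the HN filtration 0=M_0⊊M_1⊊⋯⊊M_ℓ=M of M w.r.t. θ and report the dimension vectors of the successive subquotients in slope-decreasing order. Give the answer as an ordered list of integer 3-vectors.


Interval decomposition of M: I[1,3], I[2,3].
HN type (ℓ=3): μ^(1)=2; μ^(2)=-1/2; μ^(3)=-3

((0, 0, 2); (1, 1, 0); (0, 1, 0))


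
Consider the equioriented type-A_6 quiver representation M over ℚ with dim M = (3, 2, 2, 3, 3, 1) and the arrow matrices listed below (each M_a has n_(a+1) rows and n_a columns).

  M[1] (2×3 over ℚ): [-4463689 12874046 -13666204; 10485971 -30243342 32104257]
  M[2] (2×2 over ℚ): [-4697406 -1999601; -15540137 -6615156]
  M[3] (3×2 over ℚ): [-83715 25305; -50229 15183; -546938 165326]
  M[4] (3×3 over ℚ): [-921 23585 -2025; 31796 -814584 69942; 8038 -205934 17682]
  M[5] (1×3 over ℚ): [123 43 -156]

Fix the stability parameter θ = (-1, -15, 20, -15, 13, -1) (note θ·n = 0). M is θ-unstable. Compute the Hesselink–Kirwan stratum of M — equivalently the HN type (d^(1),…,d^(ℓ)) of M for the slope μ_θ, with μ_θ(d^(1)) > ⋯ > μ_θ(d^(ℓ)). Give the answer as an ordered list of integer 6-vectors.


Barcode: M ≅ I[1,1], I[1,3], I[1,4], I[4,5], I[4,6], I[5,5]. HN layers by μ_θ (7 steps, strictly decreasing):
  μ^(1)=20; μ^(2)=13; μ^(3)=6; μ^(4)=5/2; μ^(5)=-1; μ^(6)=-8; μ^(7)=-15

((0, 0, 1, 0, 0, 0); (0, 0, 0, 0, 2, 0); (0, 0, 0, 0, 1, 1); (0, 0, 1, 1, 0, 0); (1, 0, 0, 0, 0, 0); (2, 2, 0, 0, 0, 0); (0, 0, 0, 2, 0, 0))


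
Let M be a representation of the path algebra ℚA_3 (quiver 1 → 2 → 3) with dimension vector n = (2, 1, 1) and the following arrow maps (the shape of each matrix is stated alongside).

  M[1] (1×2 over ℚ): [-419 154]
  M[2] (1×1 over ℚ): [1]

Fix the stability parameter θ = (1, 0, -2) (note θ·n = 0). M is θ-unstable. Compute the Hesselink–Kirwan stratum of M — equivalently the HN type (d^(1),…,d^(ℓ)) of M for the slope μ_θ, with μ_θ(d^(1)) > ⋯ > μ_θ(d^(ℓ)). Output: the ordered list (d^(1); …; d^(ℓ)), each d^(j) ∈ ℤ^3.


Barcode: M ≅ I[1,1], I[1,3]. HN layers by μ_θ (2 steps, strictly decreasing):
  μ^(1)=1; μ^(2)=-1/3

((1, 0, 0); (1, 1, 1))


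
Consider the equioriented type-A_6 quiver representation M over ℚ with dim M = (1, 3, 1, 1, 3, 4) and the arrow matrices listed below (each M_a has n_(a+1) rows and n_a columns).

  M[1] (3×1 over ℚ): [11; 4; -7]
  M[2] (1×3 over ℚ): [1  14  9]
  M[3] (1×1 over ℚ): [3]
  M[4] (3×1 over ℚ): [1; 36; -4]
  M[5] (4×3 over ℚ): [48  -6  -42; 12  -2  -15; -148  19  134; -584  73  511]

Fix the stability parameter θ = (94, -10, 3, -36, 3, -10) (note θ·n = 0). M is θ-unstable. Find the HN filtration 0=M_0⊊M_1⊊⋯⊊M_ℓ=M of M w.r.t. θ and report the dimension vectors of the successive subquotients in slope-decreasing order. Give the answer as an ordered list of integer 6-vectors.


Barcode: M ≅ I[1,5], I[2,2]^2, I[5,6]^2, I[6,6]^2. HN layers by μ_θ (3 steps, strictly decreasing):
  μ^(1)=54/5; μ^(2)=-7/2; μ^(3)=-10

((1, 1, 1, 1, 1, 0); (0, 0, 0, 0, 2, 2); (0, 2, 0, 0, 0, 2))


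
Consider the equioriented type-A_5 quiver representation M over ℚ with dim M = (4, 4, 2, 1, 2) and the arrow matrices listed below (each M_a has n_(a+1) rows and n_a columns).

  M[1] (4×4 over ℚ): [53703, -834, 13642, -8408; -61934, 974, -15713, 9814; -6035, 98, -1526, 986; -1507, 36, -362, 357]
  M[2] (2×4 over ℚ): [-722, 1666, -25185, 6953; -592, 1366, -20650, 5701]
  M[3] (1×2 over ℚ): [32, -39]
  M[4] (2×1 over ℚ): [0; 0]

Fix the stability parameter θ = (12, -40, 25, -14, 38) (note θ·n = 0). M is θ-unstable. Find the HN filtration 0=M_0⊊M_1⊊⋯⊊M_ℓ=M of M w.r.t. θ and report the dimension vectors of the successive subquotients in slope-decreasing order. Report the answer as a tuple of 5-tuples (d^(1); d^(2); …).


Barcode: M ≅ I[1,2]^2, I[1,3], I[1,4], I[5,5]^2. HN layers by μ_θ (4 steps, strictly decreasing):
  μ^(1)=38; μ^(2)=25; μ^(3)=11/2; μ^(4)=-14

((0, 0, 0, 0, 2); (0, 0, 1, 0, 0); (0, 0, 1, 1, 0); (4, 4, 0, 0, 0))


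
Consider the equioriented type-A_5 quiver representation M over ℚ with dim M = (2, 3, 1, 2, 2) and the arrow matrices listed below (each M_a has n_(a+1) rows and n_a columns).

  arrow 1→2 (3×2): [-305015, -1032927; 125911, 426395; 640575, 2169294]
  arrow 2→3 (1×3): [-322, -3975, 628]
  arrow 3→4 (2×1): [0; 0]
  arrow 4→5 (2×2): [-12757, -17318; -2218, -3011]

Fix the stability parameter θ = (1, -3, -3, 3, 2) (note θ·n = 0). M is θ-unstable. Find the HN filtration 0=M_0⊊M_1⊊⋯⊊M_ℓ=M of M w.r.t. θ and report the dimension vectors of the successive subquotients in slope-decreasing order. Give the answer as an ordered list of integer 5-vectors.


Via rank(M_{q-1}∘⋯∘M_p): M ≅ I[1,2], I[1,3], I[2,2], I[4,5]^2.
μ_θ-semistable layers: μ^(1)=5/2; μ^(2)=-1; μ^(3)=-5/3; μ^(4)=-3

((0, 0, 0, 2, 2); (1, 1, 0, 0, 0); (1, 1, 1, 0, 0); (0, 1, 0, 0, 0))


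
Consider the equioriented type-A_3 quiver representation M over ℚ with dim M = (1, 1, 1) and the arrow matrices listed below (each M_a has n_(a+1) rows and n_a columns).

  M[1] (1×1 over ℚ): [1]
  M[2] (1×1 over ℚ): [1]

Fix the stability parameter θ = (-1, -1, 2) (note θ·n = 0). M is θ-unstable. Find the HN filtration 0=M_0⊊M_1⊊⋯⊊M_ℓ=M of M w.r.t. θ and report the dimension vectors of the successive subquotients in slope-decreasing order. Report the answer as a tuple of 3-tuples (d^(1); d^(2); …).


Interval decomposition of M: I[1,3].
HN type (ℓ=2): μ^(1)=2; μ^(2)=-1

((0, 0, 1); (1, 1, 0))


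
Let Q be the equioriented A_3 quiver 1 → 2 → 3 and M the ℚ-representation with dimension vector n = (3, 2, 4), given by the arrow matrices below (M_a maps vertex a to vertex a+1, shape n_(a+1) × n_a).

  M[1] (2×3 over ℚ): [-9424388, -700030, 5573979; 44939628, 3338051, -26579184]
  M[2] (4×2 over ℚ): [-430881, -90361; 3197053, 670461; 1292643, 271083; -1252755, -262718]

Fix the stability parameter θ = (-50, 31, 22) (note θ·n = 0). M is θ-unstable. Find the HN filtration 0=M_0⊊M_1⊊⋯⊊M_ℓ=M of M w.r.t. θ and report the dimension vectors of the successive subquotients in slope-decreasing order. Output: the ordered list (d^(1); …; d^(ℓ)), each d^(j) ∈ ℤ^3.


Via rank(M_{q-1}∘⋯∘M_p): M ≅ I[1,1], I[1,3]^2, I[3,3]^2.
μ_θ-semistable layers: μ^(1)=53/2; μ^(2)=22; μ^(3)=-50

((0, 2, 2); (0, 0, 2); (3, 0, 0))


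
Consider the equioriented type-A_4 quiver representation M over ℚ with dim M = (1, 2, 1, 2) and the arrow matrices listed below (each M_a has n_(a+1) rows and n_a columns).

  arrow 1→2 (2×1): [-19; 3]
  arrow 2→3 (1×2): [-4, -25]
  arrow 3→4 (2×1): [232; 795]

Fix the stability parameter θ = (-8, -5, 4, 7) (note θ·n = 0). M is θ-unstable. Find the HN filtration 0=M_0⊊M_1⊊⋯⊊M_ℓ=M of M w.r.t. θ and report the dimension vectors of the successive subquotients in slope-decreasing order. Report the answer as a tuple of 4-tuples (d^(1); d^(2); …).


Interval decomposition of M: I[1,4], I[2,2], I[4,4].
HN type (ℓ=4): μ^(1)=7; μ^(2)=4; μ^(3)=-5; μ^(4)=-8

((0, 0, 0, 2); (0, 0, 1, 0); (0, 2, 0, 0); (1, 0, 0, 0))


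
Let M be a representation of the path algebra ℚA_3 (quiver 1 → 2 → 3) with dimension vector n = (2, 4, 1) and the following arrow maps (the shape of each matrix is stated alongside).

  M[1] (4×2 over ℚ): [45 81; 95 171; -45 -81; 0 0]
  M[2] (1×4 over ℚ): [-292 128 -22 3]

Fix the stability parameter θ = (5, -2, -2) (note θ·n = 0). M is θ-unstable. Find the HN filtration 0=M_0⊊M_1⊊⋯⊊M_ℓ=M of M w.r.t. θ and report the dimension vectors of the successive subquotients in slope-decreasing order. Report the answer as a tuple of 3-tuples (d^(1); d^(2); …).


Via rank(M_{q-1}∘⋯∘M_p): M ≅ I[1,1], I[1,3], I[2,2]^3.
μ_θ-semistable layers: μ^(1)=5; μ^(2)=1/3; μ^(3)=-2

((1, 0, 0); (1, 1, 1); (0, 3, 0))


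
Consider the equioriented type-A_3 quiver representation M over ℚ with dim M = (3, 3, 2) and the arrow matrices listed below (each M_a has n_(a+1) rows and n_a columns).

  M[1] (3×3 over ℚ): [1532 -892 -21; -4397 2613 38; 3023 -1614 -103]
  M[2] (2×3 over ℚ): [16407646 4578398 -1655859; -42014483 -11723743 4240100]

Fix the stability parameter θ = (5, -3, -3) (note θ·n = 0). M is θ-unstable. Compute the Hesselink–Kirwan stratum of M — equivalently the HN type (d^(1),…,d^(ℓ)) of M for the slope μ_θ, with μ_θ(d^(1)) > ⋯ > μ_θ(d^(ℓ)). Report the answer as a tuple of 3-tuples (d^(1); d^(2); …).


Interval decomposition of M: I[1,2], I[1,3]^2.
HN type (ℓ=2): μ^(1)=1; μ^(2)=-1/3

((1, 1, 0); (2, 2, 2))


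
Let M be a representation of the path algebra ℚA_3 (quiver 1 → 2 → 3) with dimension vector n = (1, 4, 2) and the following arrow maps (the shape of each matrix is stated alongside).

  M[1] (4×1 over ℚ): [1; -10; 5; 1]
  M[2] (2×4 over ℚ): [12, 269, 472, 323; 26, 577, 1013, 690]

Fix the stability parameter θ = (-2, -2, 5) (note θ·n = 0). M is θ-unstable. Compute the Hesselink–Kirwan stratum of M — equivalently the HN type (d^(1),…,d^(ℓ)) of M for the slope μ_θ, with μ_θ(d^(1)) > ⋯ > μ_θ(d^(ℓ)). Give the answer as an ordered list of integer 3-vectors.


Interval decomposition of M: I[1,3], I[2,2]^2, I[2,3].
HN type (ℓ=2): μ^(1)=5; μ^(2)=-2

((0, 0, 2); (1, 4, 0))


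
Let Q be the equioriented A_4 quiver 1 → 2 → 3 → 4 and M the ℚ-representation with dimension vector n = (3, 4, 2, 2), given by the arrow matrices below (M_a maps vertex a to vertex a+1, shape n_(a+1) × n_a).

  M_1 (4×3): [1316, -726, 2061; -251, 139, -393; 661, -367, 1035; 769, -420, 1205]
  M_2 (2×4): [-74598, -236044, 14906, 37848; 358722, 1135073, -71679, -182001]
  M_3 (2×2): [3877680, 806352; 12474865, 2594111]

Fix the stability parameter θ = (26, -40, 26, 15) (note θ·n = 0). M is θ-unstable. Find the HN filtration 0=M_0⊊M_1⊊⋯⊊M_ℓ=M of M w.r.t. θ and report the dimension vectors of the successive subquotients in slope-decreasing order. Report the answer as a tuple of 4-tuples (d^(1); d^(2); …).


Via rank(M_{q-1}∘⋯∘M_p): M ≅ I[1,2], I[1,3], I[1,4], I[2,2], I[4,4].
μ_θ-semistable layers: μ^(1)=26; μ^(2)=41/2; μ^(3)=15; μ^(4)=-7; μ^(5)=-40

((0, 0, 1, 0); (0, 0, 1, 1); (0, 0, 0, 1); (3, 3, 0, 0); (0, 1, 0, 0))


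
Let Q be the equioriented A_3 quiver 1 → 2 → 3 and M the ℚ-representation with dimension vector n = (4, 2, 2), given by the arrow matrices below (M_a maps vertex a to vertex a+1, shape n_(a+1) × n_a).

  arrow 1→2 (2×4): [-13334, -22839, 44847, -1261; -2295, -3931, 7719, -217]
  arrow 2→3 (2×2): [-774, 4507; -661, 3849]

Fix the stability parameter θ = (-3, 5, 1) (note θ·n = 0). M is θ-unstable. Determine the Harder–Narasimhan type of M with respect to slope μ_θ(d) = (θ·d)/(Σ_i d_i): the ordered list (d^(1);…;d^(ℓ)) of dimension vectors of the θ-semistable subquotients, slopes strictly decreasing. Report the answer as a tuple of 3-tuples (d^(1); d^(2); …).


Via rank(M_{q-1}∘⋯∘M_p): M ≅ I[1,1]^2, I[1,3]^2.
μ_θ-semistable layers: μ^(1)=3; μ^(2)=-3

((0, 2, 2); (4, 0, 0))


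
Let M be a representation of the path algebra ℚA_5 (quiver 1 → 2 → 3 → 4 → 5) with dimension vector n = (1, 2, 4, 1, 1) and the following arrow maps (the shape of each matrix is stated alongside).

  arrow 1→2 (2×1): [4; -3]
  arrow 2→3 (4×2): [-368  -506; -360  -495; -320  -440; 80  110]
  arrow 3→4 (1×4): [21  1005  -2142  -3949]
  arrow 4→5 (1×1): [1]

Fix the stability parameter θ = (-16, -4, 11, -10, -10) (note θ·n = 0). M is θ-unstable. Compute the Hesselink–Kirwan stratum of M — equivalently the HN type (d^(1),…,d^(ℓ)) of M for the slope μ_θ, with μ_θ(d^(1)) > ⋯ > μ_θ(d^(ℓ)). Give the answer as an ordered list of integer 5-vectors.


Interval decomposition of M: I[1,5], I[2,2], I[3,3]^3.
HN type (ℓ=4): μ^(1)=11; μ^(2)=-3; μ^(3)=-4; μ^(4)=-16

((0, 0, 3, 0, 0); (0, 0, 1, 1, 1); (0, 2, 0, 0, 0); (1, 0, 0, 0, 0))


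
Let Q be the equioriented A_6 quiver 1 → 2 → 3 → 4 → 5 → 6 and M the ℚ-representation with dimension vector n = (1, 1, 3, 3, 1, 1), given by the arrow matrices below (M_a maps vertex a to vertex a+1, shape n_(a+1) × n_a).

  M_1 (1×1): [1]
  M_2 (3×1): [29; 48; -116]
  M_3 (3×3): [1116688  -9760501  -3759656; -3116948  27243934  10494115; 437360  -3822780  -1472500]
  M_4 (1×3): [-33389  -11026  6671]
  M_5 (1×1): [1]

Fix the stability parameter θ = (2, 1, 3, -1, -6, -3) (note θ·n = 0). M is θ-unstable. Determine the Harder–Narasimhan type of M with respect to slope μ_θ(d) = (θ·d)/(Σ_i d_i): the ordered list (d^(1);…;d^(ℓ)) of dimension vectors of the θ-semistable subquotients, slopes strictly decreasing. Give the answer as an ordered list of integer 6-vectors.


Barcode: M ≅ I[1,3], I[3,4], I[3,6], I[4,4]. HN layers by μ_θ (5 steps, strictly decreasing):
  μ^(1)=3; μ^(2)=3/2; μ^(3)=1; μ^(4)=-1; μ^(5)=-7/4

((0, 0, 1, 0, 0, 0); (1, 1, 0, 0, 0, 0); (0, 0, 1, 1, 0, 0); (0, 0, 0, 1, 0, 0); (0, 0, 1, 1, 1, 1))


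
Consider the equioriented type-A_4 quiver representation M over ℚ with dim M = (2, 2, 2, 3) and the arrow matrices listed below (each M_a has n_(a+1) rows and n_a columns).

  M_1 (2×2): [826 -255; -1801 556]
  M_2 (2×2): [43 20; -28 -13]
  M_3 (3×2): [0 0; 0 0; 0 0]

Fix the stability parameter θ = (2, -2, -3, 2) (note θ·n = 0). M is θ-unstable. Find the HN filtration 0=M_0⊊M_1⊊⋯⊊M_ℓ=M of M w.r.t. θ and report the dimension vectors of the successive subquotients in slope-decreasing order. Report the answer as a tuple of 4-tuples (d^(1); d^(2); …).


Interval decomposition of M: I[1,3]^2, I[4,4]^3.
HN type (ℓ=2): μ^(1)=2; μ^(2)=-1

((0, 0, 0, 3); (2, 2, 2, 0))


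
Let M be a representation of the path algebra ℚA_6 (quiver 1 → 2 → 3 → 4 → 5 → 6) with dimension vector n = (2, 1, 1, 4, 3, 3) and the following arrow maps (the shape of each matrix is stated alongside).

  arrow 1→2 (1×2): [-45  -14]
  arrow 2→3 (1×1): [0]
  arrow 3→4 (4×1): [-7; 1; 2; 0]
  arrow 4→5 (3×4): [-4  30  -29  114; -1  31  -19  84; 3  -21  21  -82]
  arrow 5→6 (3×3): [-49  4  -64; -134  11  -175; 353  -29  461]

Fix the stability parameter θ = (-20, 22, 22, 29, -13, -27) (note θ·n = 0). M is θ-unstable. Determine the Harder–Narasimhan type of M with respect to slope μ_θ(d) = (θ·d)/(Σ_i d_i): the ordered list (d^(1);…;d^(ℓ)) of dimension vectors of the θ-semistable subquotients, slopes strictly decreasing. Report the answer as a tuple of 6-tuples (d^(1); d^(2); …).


Via rank(M_{q-1}∘⋯∘M_p): M ≅ I[1,1], I[1,2], I[3,4], I[4,5], I[4,6]^2, I[6,6].
μ_θ-semistable layers: μ^(1)=29; μ^(2)=22; μ^(3)=8; μ^(4)=-11/3; μ^(5)=-20; μ^(6)=-27

((0, 0, 0, 1, 0, 0); (0, 1, 1, 0, 0, 0); (0, 0, 0, 1, 1, 0); (0, 0, 0, 2, 2, 2); (2, 0, 0, 0, 0, 0); (0, 0, 0, 0, 0, 1))


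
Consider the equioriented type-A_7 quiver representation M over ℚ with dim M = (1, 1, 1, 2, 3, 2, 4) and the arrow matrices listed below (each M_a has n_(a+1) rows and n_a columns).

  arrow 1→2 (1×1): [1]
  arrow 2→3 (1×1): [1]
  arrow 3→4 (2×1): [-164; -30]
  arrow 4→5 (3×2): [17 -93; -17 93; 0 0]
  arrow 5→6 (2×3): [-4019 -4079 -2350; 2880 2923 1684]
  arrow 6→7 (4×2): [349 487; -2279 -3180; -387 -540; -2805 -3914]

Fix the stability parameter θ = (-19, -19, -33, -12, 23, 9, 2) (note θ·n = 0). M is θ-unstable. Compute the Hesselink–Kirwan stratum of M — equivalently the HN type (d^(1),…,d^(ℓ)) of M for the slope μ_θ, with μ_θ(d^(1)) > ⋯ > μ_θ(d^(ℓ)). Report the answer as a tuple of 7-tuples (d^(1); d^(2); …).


Interval decomposition of M: I[1,7], I[4,4], I[5,5], I[5,7], I[7,7]^2.
HN type (ℓ=5): μ^(1)=23; μ^(2)=34/3; μ^(3)=2; μ^(4)=-12; μ^(5)=-71/3

((0, 0, 0, 0, 1, 0, 0); (0, 0, 0, 0, 2, 2, 2); (0, 0, 0, 0, 0, 0, 2); (0, 0, 0, 2, 0, 0, 0); (1, 1, 1, 0, 0, 0, 0))


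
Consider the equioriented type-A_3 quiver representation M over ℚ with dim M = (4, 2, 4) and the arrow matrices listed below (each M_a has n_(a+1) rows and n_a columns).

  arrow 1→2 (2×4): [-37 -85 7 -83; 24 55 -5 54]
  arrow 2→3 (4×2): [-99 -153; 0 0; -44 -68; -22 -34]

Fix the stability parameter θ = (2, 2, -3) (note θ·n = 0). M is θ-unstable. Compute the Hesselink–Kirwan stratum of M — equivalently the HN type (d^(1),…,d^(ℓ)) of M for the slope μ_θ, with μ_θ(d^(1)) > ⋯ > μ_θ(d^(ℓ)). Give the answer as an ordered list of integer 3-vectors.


Via rank(M_{q-1}∘⋯∘M_p): M ≅ I[1,1]^2, I[1,2], I[1,3], I[3,3]^3.
μ_θ-semistable layers: μ^(1)=2; μ^(2)=1/3; μ^(3)=-3

((3, 1, 0); (1, 1, 1); (0, 0, 3))


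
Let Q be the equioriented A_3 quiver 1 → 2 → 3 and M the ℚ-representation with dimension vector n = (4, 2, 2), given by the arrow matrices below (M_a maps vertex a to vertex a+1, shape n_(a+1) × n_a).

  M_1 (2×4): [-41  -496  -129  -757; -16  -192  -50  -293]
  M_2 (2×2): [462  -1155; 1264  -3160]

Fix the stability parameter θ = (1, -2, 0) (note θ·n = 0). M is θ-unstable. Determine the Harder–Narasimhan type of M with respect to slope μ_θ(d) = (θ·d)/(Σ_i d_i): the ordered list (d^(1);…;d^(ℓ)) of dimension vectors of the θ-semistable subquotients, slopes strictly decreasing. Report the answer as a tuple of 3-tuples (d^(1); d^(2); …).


Barcode: M ≅ I[1,1]^2, I[1,2], I[1,3], I[3,3]. HN layers by μ_θ (3 steps, strictly decreasing):
  μ^(1)=1; μ^(2)=0; μ^(3)=-1/2

((2, 0, 0); (0, 0, 2); (2, 2, 0))


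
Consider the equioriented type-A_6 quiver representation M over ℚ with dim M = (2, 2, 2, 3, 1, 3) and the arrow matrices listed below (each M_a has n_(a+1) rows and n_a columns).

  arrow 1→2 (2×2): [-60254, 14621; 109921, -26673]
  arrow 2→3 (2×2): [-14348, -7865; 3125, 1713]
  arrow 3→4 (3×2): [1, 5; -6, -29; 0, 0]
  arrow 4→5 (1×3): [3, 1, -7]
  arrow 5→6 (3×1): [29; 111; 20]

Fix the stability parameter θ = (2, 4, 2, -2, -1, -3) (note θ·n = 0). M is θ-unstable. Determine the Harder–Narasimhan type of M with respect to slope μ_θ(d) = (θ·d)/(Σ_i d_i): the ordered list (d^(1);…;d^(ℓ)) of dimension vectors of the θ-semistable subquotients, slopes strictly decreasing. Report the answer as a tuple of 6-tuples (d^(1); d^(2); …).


Barcode: M ≅ I[1,4], I[1,6], I[4,4], I[6,6]^2. HN layers by μ_θ (4 steps, strictly decreasing):
  μ^(1)=3/2; μ^(2)=1/3; μ^(3)=-2; μ^(4)=-3

((1, 1, 1, 1, 0, 0); (1, 1, 1, 1, 1, 1); (0, 0, 0, 1, 0, 0); (0, 0, 0, 0, 0, 2))


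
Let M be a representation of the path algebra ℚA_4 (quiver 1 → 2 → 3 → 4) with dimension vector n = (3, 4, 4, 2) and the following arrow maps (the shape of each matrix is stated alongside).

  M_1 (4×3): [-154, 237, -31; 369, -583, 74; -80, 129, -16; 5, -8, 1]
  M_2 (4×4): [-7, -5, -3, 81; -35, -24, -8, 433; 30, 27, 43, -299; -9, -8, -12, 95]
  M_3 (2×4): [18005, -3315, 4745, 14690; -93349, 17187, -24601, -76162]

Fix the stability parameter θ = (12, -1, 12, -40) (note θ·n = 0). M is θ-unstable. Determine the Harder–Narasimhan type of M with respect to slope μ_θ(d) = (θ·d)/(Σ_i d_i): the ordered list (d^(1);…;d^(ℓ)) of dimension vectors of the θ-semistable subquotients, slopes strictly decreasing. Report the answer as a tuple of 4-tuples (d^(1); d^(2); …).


Via rank(M_{q-1}∘⋯∘M_p): M ≅ I[1,3]^2, I[1,4], I[2,3], I[4,4].
μ_θ-semistable layers: μ^(1)=12; μ^(2)=11/2; μ^(3)=-1; μ^(4)=-17/4; μ^(5)=-40

((0, 0, 3, 0); (2, 2, 0, 0); (0, 1, 0, 0); (1, 1, 1, 1); (0, 0, 0, 1))


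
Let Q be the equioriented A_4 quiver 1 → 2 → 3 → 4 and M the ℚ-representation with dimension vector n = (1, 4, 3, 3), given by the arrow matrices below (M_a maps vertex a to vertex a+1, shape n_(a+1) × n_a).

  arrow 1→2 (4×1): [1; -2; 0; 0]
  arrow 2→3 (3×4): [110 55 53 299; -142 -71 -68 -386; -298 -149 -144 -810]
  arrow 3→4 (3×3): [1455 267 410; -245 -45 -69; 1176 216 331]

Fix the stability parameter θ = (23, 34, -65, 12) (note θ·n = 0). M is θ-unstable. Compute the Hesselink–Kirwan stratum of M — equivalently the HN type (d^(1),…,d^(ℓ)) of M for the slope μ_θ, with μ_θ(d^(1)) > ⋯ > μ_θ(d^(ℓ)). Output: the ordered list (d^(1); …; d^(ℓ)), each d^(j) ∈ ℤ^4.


Barcode: M ≅ I[1,2], I[2,2], I[2,4]^2, I[3,4]. HN layers by μ_θ (5 steps, strictly decreasing):
  μ^(1)=34; μ^(2)=23; μ^(3)=12; μ^(4)=-31/2; μ^(5)=-65

((0, 2, 0, 0); (1, 0, 0, 0); (0, 0, 0, 3); (0, 2, 2, 0); (0, 0, 1, 0))


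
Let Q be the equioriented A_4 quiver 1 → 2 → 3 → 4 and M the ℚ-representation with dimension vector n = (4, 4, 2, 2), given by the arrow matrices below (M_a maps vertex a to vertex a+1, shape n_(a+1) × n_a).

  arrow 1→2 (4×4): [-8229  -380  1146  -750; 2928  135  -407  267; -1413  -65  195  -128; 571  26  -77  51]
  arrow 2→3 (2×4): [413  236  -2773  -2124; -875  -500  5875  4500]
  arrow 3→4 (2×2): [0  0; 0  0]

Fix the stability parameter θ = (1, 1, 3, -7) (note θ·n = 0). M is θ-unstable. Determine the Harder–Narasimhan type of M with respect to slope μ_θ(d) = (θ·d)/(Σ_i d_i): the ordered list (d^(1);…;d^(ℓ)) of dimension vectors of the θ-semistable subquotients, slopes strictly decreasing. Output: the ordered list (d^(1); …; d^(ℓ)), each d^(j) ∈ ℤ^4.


Barcode: M ≅ I[1,2]^3, I[1,3], I[3,3], I[4,4]^2. HN layers by μ_θ (3 steps, strictly decreasing):
  μ^(1)=3; μ^(2)=1; μ^(3)=-7

((0, 0, 2, 0); (4, 4, 0, 0); (0, 0, 0, 2))


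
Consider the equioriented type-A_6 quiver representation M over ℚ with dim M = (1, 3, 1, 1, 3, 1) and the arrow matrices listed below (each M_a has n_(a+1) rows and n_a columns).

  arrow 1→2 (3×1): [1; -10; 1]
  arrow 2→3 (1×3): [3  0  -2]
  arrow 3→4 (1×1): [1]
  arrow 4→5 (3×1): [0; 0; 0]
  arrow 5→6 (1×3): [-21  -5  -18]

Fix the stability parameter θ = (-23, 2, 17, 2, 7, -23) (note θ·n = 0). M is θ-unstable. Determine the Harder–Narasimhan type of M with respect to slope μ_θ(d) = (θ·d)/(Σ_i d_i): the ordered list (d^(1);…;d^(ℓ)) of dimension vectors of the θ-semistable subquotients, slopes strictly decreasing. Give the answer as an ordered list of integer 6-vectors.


Via rank(M_{q-1}∘⋯∘M_p): M ≅ I[1,4], I[2,2]^2, I[5,5]^2, I[5,6].
μ_θ-semistable layers: μ^(1)=19/2; μ^(2)=7; μ^(3)=2; μ^(4)=-8; μ^(5)=-23

((0, 0, 1, 1, 0, 0); (0, 0, 0, 0, 2, 0); (0, 3, 0, 0, 0, 0); (0, 0, 0, 0, 1, 1); (1, 0, 0, 0, 0, 0))


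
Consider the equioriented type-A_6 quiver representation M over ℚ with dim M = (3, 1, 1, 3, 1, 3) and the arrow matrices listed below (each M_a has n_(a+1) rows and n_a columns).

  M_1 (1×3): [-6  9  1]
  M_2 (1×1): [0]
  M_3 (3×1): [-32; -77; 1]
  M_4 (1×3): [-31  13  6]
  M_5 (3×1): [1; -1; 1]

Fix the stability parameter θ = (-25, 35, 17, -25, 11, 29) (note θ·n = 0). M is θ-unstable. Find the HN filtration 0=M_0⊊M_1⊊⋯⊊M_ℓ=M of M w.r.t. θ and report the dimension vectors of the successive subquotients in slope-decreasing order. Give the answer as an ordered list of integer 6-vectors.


Barcode: M ≅ I[1,1]^2, I[1,2], I[3,6], I[4,4]^2, I[6,6]^2. HN layers by μ_θ (5 steps, strictly decreasing):
  μ^(1)=35; μ^(2)=29; μ^(3)=11; μ^(4)=-4; μ^(5)=-25

((0, 1, 0, 0, 0, 0); (0, 0, 0, 0, 0, 3); (0, 0, 0, 0, 1, 0); (0, 0, 1, 1, 0, 0); (3, 0, 0, 2, 0, 0))


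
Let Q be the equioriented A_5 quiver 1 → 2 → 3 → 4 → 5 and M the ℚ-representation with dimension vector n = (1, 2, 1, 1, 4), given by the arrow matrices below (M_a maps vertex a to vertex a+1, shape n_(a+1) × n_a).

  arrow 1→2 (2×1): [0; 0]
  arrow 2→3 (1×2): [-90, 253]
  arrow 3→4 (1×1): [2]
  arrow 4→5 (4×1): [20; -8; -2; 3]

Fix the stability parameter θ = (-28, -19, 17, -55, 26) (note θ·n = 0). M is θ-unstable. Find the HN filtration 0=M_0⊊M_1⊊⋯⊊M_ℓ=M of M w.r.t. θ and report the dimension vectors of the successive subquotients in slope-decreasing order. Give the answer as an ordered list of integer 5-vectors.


Via rank(M_{q-1}∘⋯∘M_p): M ≅ I[1,1], I[2,2], I[2,5], I[5,5]^3.
μ_θ-semistable layers: μ^(1)=26; μ^(2)=-19; μ^(3)=-28

((0, 0, 0, 0, 4); (0, 2, 1, 1, 0); (1, 0, 0, 0, 0))


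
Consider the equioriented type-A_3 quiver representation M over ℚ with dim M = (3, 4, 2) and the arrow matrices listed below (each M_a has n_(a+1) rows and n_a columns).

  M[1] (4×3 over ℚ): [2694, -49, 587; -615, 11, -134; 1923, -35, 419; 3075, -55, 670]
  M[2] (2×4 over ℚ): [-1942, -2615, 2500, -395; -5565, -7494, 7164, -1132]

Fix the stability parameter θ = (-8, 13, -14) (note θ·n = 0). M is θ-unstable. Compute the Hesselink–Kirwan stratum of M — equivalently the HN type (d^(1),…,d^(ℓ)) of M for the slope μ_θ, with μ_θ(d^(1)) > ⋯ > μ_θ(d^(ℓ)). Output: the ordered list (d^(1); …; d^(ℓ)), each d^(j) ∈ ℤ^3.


Barcode: M ≅ I[1,2], I[1,3]^2, I[2,2]. HN layers by μ_θ (3 steps, strictly decreasing):
  μ^(1)=13; μ^(2)=-1/2; μ^(3)=-8

((0, 2, 0); (0, 2, 2); (3, 0, 0))


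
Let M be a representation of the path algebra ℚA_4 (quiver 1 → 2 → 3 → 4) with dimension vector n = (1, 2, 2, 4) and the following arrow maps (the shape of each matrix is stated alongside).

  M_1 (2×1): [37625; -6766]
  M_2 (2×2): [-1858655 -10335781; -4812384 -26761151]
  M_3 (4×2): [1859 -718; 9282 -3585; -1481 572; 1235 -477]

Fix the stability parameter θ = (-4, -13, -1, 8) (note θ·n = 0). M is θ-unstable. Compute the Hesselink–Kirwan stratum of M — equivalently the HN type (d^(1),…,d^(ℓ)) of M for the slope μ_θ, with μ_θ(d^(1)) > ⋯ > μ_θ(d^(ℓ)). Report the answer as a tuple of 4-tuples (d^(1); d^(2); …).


Via rank(M_{q-1}∘⋯∘M_p): M ≅ I[1,4], I[2,4], I[4,4]^2.
μ_θ-semistable layers: μ^(1)=8; μ^(2)=-1; μ^(3)=-17/2; μ^(4)=-13

((0, 0, 0, 4); (0, 0, 2, 0); (1, 1, 0, 0); (0, 1, 0, 0))


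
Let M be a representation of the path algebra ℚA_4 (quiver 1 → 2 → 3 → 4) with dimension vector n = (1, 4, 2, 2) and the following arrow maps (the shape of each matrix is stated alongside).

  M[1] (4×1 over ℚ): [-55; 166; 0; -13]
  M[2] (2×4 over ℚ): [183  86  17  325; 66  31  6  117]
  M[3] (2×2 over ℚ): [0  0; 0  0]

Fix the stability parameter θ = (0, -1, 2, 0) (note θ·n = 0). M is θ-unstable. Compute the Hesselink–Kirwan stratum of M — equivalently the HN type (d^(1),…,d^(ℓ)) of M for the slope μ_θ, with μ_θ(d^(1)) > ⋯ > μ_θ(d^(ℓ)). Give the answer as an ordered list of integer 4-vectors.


Via rank(M_{q-1}∘⋯∘M_p): M ≅ I[1,3], I[2,2]^2, I[2,3], I[4,4]^2.
μ_θ-semistable layers: μ^(1)=2; μ^(2)=0; μ^(3)=-1/2; μ^(4)=-1

((0, 0, 2, 0); (0, 0, 0, 2); (1, 1, 0, 0); (0, 3, 0, 0))


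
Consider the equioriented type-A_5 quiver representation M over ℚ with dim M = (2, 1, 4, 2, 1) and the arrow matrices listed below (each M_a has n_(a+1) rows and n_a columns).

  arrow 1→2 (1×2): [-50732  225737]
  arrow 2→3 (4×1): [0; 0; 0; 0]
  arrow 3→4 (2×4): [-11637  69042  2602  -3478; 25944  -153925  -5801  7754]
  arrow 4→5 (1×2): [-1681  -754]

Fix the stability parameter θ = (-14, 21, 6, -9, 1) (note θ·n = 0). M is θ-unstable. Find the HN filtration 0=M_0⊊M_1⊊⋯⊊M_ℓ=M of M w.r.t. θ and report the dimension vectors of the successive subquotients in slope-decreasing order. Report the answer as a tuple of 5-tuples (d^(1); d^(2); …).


Interval decomposition of M: I[1,1], I[1,2], I[3,3]^2, I[3,4], I[3,5].
HN type (ℓ=5): μ^(1)=21; μ^(2)=6; μ^(3)=1; μ^(4)=-3/2; μ^(5)=-14

((0, 1, 0, 0, 0); (0, 0, 2, 0, 0); (0, 0, 0, 0, 1); (0, 0, 2, 2, 0); (2, 0, 0, 0, 0))


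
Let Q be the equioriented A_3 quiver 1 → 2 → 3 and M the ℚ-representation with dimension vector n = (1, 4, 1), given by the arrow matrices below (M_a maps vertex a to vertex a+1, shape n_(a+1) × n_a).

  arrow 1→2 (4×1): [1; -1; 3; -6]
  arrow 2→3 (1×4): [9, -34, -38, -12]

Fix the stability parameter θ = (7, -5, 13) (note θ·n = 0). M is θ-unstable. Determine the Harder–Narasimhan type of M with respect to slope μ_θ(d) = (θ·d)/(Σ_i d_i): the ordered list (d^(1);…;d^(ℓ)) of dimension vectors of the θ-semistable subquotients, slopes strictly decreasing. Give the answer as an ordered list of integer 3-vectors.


Barcode: M ≅ I[1,3], I[2,2]^3. HN layers by μ_θ (3 steps, strictly decreasing):
  μ^(1)=13; μ^(2)=1; μ^(3)=-5

((0, 0, 1); (1, 1, 0); (0, 3, 0))


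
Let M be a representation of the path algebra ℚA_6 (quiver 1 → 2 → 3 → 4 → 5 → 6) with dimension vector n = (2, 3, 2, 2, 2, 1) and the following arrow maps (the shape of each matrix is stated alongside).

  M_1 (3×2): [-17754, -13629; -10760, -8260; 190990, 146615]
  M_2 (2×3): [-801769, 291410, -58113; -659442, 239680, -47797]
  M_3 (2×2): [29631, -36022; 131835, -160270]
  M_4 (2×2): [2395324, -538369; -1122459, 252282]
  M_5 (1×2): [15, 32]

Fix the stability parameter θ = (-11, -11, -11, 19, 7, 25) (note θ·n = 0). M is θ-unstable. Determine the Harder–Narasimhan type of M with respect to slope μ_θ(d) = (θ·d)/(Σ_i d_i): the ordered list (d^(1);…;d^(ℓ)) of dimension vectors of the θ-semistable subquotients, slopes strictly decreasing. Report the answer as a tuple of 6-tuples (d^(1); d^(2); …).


Via rank(M_{q-1}∘⋯∘M_p): M ≅ I[1,1], I[1,3], I[2,2], I[2,6], I[4,5].
μ_θ-semistable layers: μ^(1)=25; μ^(2)=13; μ^(3)=-11

((0, 0, 0, 0, 0, 1); (0, 0, 0, 2, 2, 0); (2, 3, 2, 0, 0, 0))


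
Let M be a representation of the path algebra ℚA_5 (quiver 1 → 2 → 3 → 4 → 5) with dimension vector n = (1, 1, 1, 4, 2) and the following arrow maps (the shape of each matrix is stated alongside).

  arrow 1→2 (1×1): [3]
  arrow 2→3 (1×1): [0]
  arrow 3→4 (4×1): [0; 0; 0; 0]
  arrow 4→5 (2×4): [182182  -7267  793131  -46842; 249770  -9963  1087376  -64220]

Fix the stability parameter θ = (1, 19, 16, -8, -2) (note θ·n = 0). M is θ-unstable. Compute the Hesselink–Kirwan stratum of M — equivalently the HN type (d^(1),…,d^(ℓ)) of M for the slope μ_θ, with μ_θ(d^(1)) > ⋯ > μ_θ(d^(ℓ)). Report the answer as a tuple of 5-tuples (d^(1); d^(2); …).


Barcode: M ≅ I[1,2], I[3,3], I[4,4]^2, I[4,5]^2. HN layers by μ_θ (5 steps, strictly decreasing):
  μ^(1)=19; μ^(2)=16; μ^(3)=1; μ^(4)=-2; μ^(5)=-8

((0, 1, 0, 0, 0); (0, 0, 1, 0, 0); (1, 0, 0, 0, 0); (0, 0, 0, 0, 2); (0, 0, 0, 4, 0))
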